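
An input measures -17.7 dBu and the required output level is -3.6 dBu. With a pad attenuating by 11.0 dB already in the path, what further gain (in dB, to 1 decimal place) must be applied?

25.1 dB

The required make-up gain is the shortfall in the dB sum.
G = -3.6 − (-17.7) + 11.0 = 25.1 dB.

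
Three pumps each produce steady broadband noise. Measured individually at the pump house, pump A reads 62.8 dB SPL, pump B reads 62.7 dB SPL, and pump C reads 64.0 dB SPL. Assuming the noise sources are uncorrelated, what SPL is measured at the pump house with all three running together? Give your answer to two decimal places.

67.98 dB SPL

Add the sources as powers (linear), then convert back to dB:
L_total = 10·log₁₀(10^(62.8/10) + 10^(62.7/10) + 10^(64.0/10)) = 10·log₁₀(6279000) = 67.98 dB SPL.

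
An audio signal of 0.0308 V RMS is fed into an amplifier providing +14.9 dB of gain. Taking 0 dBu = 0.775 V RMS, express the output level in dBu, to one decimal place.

-13.1 dBu

Input level: 20·log₁₀(0.0308/0.775) = -28.02 dBu.
Output: -28.02 + 14.9 = -13.1 dBu.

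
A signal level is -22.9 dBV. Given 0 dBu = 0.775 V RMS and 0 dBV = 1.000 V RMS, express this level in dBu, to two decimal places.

The offset between the scales is 20·log₁₀(0.775/1.000) = −2.214 dB.
So dBu = -22.9 + 2.214 = -20.69 dBu.

-20.69 dBu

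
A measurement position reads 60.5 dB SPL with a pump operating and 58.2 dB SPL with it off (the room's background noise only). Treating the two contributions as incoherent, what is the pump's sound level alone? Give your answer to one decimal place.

Subtract intensities: L_src = 10·log₁₀(10^(L_total/10) − 10^(L_bg/10)).
L_src = 10·log₁₀(10^(60.5/10) − 10^(58.2/10)) = 10·log₁₀(461300) = 56.6 dB SPL.

56.6 dB SPL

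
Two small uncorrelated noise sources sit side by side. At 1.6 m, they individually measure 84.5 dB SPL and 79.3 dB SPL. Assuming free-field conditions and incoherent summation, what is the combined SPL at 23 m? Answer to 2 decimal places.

62.49 dB SPL

Combined at 1.6 m: 10·log₁₀(10^(84.5/10)+10^(79.3/10)) = 85.646 dB SPL.
Then apply −20·log₁₀(23/1.6) = -23.152 dB → 62.49 dB SPL.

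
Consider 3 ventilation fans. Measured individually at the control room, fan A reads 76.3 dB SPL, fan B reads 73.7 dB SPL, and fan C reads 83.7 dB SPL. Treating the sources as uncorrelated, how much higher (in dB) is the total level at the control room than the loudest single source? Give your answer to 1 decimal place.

1.1 dB

Add the sources as powers (linear), then convert back to dB:
L_total = 10·log₁₀(10^(76.3/10) + 10^(73.7/10) + 10^(83.7/10)) = 84.78 dB SPL.
Excess over the loudest (83.7 dB): 84.78 − 83.7 = 1.1 dB.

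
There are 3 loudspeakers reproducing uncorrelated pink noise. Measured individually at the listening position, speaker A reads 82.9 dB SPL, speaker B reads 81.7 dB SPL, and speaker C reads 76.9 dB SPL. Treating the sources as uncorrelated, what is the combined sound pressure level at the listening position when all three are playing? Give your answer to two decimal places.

Add the sources as powers (linear), then convert back to dB:
L_total = 10·log₁₀(10^(82.9/10) + 10^(81.7/10) + 10^(76.9/10)) = 10·log₁₀(391900000) = 85.93 dB SPL.

85.93 dB SPL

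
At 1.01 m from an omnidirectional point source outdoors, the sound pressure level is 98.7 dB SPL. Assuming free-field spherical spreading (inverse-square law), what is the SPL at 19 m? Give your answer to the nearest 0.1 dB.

73.2 dB SPL

Inverse-square spreading gives ΔL = −20·log₁₀(d₂/d₁).
ΔL = −20·log₁₀(19/1.01) = -25.49 dB, so L₂ = 98.7 + (-25.49) = 73.2 dB SPL.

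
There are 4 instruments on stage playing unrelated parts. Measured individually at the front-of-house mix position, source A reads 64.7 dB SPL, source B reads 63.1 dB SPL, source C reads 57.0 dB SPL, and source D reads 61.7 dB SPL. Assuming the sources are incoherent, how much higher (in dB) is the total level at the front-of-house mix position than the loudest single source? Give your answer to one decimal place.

3.7 dB

Uncorrelated sources add in intensity (power), not in dB.
L_total = 10·log₁₀(10^(64.7/10) + 10^(63.1/10) + 10^(57.0/10) + 10^(61.7/10)) = 68.43 dB SPL.
Excess over the loudest (64.7 dB): 68.43 − 64.7 = 3.7 dB.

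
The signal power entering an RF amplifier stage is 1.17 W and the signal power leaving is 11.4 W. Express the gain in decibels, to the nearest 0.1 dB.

Power ratio → dB uses the 10·log₁₀ form:
10·log₁₀(11.4/1.17) = 10·log₁₀(9.744) = 9.9 dB.

9.9 dB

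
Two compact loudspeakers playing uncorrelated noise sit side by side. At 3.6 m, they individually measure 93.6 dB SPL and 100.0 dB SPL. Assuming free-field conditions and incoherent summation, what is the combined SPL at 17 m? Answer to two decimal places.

87.41 dB SPL

Combined at 3.6 m: 10·log₁₀(10^(93.6/10)+10^(100.0/10)) = 100.896 dB SPL.
Then apply −20·log₁₀(17/3.6) = -13.483 dB → 87.41 dB SPL.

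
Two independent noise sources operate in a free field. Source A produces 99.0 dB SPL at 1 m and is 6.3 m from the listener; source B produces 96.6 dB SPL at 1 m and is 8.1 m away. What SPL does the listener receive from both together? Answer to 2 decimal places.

At the listener: L_A = 99.0 − 20·log₁₀(6.3) = 83.013 dB; L_B = 96.6 − 20·log₁₀(8.1) = 78.430 dB.
Combined: 10·log₁₀(10^(83.013/10)+10^(78.430/10)) = 84.31 dB SPL.

84.31 dB SPL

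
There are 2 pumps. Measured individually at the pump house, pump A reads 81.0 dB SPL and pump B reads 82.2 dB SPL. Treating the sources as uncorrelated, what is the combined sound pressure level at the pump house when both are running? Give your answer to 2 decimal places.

84.65 dB SPL

Incoherent sources sum as intensities:
L_total = 10·log₁₀(10^(81.0/10) + 10^(82.2/10)) = 10·log₁₀(291900000) = 84.65 dB SPL.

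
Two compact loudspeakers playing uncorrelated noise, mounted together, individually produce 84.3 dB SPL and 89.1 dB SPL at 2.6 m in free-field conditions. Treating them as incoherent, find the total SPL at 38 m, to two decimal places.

67.05 dB SPL

Combined at 2.6 m: 10·log₁₀(10^(84.3/10)+10^(89.1/10)) = 90.342 dB SPL.
Then apply −20·log₁₀(38/2.6) = -23.296 dB → 67.05 dB SPL.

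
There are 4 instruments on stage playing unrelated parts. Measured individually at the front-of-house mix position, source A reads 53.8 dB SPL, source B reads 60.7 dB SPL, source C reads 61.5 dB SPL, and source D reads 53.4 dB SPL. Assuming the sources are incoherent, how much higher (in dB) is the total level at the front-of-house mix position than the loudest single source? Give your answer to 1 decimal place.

3.3 dB

Uncorrelated sources add in intensity (power), not in dB.
L_total = 10·log₁₀(10^(53.8/10) + 10^(60.7/10) + 10^(61.5/10) + 10^(53.4/10)) = 64.84 dB SPL.
Excess over the loudest (61.5 dB): 64.84 − 61.5 = 3.3 dB.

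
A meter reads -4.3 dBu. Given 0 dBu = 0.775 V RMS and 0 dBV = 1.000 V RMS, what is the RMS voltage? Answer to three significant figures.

0.472 V

V = 0.775 V × 10^(-4.3/20).
= 0.775 × 0.6095 = 0.472 V.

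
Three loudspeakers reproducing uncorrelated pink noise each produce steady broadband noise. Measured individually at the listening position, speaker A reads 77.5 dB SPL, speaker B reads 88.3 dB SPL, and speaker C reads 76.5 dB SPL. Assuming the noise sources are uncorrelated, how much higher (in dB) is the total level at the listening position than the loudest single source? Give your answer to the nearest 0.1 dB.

0.6 dB

Incoherent sources sum as intensities:
L_total = 10·log₁₀(10^(77.5/10) + 10^(88.3/10) + 10^(76.5/10)) = 88.90 dB SPL.
Excess over the loudest (88.3 dB): 88.90 − 88.3 = 0.6 dB.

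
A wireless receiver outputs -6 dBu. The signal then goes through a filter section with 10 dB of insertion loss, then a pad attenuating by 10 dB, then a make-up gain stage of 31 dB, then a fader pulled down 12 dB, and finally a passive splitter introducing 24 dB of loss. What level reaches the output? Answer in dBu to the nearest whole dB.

Cascaded gains and losses add directly in dB.
-6 − 10 − 10 + 31 − 12 − 24 = -31 dBu.

-31 dBu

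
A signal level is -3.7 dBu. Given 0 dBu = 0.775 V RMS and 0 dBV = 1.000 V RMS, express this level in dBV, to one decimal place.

-5.9 dBV

The offset between the scales is 20·log₁₀(0.775/1.000) = −2.214 dB.
So dBV = -3.7 − 2.214 = -5.9 dBV.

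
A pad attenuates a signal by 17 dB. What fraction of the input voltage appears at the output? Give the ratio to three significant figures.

0.141

Voltage ratio = 10^(dB/20).
10^(-17/20) = 10^(-0.8500) = 0.141.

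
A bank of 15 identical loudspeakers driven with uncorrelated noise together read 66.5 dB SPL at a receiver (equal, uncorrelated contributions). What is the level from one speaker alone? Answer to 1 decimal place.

15 equal incoherent sources add 10·log₁₀(15) = 11.76 dB over one source.
L_one = 66.5 − 11.76 = 54.7 dB SPL.

54.7 dB SPL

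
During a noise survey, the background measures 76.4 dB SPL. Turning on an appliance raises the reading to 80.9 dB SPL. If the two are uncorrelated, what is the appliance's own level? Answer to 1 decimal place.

79.0 dB SPL

Remove the background by subtracting linear intensities:
L_src = 10·log₁₀(10^(80.9/10) − 10^(76.4/10)) = 10·log₁₀(79380000) = 79.0 dB SPL.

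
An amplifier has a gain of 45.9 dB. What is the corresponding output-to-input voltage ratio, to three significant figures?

Voltage ratio = 10^(dB/20).
10^(45.9/20) = 10^(2.295) = 197.

197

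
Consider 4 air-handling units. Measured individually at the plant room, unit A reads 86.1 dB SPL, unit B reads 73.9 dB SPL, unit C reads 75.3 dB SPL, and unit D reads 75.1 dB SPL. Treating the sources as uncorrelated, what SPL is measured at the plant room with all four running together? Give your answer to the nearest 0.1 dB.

Uncorrelated sources add in intensity (power), not in dB.
L_total = 10·log₁₀(10^(86.1/10) + 10^(73.9/10) + 10^(75.3/10) + 10^(75.1/10)) = 10·log₁₀(498200000) = 87.0 dB SPL.

87.0 dB SPL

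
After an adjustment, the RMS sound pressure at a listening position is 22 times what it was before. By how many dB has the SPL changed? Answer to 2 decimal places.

26.85 dB

SPL change from a pressure ratio uses the 20·log₁₀ form:
20·log₁₀(22) = 26.85 dB.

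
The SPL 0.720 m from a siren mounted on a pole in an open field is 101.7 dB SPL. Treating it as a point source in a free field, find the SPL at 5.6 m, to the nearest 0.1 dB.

For a point source in a free field, ΔL = −20·log₁₀(d₂/d₁).
ΔL = −20·log₁₀(5.6/0.720) = -17.82 dB, so L₂ = 101.7 + (-17.82) = 83.9 dB SPL.

83.9 dB SPL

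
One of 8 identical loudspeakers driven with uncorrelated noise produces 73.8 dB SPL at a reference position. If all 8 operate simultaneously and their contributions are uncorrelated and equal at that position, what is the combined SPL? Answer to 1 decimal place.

8 equal incoherent sources raise the level by 10·log₁₀(8) = 9.03 dB.
L_total = 73.8 + 9.03 = 82.8 dB SPL.

82.8 dB SPL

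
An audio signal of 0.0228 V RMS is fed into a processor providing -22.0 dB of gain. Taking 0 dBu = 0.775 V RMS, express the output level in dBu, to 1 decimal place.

Input level: 20·log₁₀(0.0228/0.775) = -30.63 dBu.
Output: -30.63 − 22.0 = -52.6 dBu.

-52.6 dBu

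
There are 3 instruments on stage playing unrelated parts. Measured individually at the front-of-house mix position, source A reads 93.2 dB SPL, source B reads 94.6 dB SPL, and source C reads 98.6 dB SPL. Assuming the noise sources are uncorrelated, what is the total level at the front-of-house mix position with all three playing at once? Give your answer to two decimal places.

100.87 dB SPL

Uncorrelated sources add in intensity (power), not in dB.
L_total = 10·log₁₀(10^(93.2/10) + 10^(94.6/10) + 10^(98.6/10)) = 10·log₁₀(12218000000) = 100.87 dB SPL.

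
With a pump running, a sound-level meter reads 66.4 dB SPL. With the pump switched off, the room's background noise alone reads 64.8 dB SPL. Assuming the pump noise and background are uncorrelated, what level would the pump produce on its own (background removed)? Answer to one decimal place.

Subtract intensities: L_src = 10·log₁₀(10^(L_total/10) − 10^(L_bg/10)).
L_src = 10·log₁₀(10^(66.4/10) − 10^(64.8/10)) = 10·log₁₀(1345000) = 61.3 dB SPL.

61.3 dB SPL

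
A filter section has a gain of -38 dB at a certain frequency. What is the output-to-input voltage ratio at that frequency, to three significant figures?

Voltage ratio = 10^(dB/20).
10^(-38/20) = 10^(-1.900) = 0.0126.

0.0126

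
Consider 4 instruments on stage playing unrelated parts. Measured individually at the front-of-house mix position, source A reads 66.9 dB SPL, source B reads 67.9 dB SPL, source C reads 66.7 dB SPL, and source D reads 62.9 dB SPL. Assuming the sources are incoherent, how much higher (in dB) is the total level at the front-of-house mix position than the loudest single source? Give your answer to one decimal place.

Uncorrelated sources add in intensity (power), not in dB.
L_total = 10·log₁₀(10^(66.9/10) + 10^(67.9/10) + 10^(66.7/10) + 10^(62.9/10)) = 72.48 dB SPL.
Excess over the loudest (67.9 dB): 72.48 − 67.9 = 4.6 dB.

4.6 dB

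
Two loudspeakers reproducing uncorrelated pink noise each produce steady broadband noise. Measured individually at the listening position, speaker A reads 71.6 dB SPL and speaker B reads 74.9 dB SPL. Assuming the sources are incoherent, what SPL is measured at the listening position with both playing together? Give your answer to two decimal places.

76.57 dB SPL

Incoherent sources sum as intensities:
L_total = 10·log₁₀(10^(71.6/10) + 10^(74.9/10)) = 10·log₁₀(45360000) = 76.57 dB SPL.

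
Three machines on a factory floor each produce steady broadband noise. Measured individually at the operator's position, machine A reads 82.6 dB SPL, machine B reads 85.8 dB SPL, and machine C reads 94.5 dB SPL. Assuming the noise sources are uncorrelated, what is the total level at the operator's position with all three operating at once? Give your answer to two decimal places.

95.29 dB SPL

Uncorrelated sources add in intensity (power), not in dB.
L_total = 10·log₁₀(10^(82.6/10) + 10^(85.8/10) + 10^(94.5/10)) = 10·log₁₀(3381000000) = 95.29 dB SPL.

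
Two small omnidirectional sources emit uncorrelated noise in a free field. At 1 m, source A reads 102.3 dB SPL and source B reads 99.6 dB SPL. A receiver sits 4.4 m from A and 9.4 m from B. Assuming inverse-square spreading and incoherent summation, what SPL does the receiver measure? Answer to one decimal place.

At the listener: L_A = 102.3 − 20·log₁₀(4.4) = 89.43 dB; L_B = 99.6 − 20·log₁₀(9.4) = 80.14 dB.
Combined: 10·log₁₀(10^(89.43/10)+10^(80.14/10)) = 89.9 dB SPL.

89.9 dB SPL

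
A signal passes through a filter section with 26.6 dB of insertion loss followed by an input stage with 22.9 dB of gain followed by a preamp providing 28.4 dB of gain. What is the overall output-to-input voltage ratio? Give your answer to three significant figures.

Net gain = (−26.6) + 22.9 + 28.4 = 24.7 dB.
Voltage ratio = 10^(24.7/20) = 17.2.

17.2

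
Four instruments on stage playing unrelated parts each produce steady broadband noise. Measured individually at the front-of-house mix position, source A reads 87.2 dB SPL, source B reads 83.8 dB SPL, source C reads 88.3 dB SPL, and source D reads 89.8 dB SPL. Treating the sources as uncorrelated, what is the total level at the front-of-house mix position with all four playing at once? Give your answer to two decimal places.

93.79 dB SPL

Uncorrelated sources add in intensity (power), not in dB.
L_total = 10·log₁₀(10^(87.2/10) + 10^(83.8/10) + 10^(88.3/10) + 10^(89.8/10)) = 10·log₁₀(2396000000) = 93.79 dB SPL.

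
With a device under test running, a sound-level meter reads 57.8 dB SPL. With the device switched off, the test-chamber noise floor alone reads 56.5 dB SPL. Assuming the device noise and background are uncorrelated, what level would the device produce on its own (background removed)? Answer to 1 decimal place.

51.9 dB SPL

Remove the background by subtracting linear intensities:
L_src = 10·log₁₀(10^(57.8/10) − 10^(56.5/10)) = 10·log₁₀(155900) = 51.9 dB SPL.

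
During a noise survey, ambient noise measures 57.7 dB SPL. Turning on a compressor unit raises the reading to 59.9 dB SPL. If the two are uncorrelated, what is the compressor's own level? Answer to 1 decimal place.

Subtract intensities: L_src = 10·log₁₀(10^(L_total/10) − 10^(L_bg/10)).
L_src = 10·log₁₀(10^(59.9/10) − 10^(57.7/10)) = 10·log₁₀(388400) = 55.9 dB SPL.

55.9 dB SPL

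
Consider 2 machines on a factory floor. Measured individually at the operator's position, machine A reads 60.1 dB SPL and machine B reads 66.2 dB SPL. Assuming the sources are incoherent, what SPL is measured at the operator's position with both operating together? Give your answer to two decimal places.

Uncorrelated sources add in intensity (power), not in dB.
L_total = 10·log₁₀(10^(60.1/10) + 10^(66.2/10)) = 10·log₁₀(5192000) = 67.15 dB SPL.

67.15 dB SPL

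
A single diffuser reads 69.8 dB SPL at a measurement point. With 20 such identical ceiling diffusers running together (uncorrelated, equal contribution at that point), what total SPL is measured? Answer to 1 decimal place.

82.8 dB SPL

20 equal incoherent sources raise the level by 10·log₁₀(20) = 13.01 dB.
L_total = 69.8 + 13.01 = 82.8 dB SPL.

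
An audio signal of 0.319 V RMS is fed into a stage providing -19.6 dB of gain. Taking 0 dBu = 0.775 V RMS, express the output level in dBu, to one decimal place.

Input level: 20·log₁₀(0.319/0.775) = -7.71 dBu.
Output: -7.71 − 19.6 = -27.3 dBu.

-27.3 dBu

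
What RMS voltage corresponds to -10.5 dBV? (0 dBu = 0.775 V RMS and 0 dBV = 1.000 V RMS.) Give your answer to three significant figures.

0.299 V

V = 1.000 V × 10^(-10.5/20).
= 1.000 × 0.2985 = 0.299 V.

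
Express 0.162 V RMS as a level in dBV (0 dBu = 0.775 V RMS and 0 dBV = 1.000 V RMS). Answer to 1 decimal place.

dBV = 20·log₁₀(V / 1.000 V).
20·log₁₀(0.162/1.000) = -15.8 dBV.

-15.8 dBV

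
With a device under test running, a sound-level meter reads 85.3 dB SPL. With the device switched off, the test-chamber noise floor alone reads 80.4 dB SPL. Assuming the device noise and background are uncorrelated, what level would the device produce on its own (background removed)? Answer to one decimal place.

Subtract intensities: L_src = 10·log₁₀(10^(L_total/10) − 10^(L_bg/10)).
L_src = 10·log₁₀(10^(85.3/10) − 10^(80.4/10)) = 10·log₁₀(229200000) = 83.6 dB SPL.

83.6 dB SPL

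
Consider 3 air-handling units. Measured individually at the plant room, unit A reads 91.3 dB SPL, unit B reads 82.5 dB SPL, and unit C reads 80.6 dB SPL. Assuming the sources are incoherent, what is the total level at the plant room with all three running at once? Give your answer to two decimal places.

Uncorrelated sources add in intensity (power), not in dB.
L_total = 10·log₁₀(10^(91.3/10) + 10^(82.5/10) + 10^(80.6/10)) = 10·log₁₀(1642000000) = 92.15 dB SPL.

92.15 dB SPL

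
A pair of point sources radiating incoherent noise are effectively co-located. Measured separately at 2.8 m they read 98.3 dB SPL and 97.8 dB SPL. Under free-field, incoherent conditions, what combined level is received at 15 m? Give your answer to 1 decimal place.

86.5 dB SPL

Combined at 2.8 m: 10·log₁₀(10^(98.3/10)+10^(97.8/10)) = 101.07 dB SPL.
Then apply −20·log₁₀(15/2.8) = -14.58 dB → 86.5 dB SPL.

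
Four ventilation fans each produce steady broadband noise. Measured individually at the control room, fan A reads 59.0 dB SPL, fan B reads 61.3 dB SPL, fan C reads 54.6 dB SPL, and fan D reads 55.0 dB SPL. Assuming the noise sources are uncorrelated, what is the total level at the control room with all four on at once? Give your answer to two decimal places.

64.39 dB SPL

Add the sources as powers (linear), then convert back to dB:
L_total = 10·log₁₀(10^(59.0/10) + 10^(61.3/10) + 10^(54.6/10) + 10^(55.0/10)) = 10·log₁₀(2748000) = 64.39 dB SPL.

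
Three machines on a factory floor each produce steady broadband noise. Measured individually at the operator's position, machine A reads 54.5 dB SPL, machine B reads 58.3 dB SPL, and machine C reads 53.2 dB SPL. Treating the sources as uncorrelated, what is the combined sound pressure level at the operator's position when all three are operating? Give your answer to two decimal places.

60.67 dB SPL

Add the sources as powers (linear), then convert back to dB:
L_total = 10·log₁₀(10^(54.5/10) + 10^(58.3/10) + 10^(53.2/10)) = 10·log₁₀(1167000) = 60.67 dB SPL.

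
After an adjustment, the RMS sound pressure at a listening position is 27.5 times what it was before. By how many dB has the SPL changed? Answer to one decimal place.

28.8 dB

Sound pressure is an amplitude quantity: ΔL = 20·log₁₀(p₂/p₁).
20·log₁₀(27.5) = 28.8 dB.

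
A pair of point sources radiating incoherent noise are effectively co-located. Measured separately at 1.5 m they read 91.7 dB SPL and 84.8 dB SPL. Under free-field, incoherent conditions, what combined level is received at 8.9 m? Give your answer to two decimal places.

77.04 dB SPL

Combined at 1.5 m: 10·log₁₀(10^(91.7/10)+10^(84.8/10)) = 92.507 dB SPL.
Then apply −20·log₁₀(8.9/1.5) = -15.466 dB → 77.04 dB SPL.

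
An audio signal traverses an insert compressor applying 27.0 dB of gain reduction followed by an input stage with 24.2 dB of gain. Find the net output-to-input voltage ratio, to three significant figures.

0.724

Net gain = (−27.0) + 24.2 = -2.8 dB.
Voltage ratio = 10^(-2.8/20) = 0.724.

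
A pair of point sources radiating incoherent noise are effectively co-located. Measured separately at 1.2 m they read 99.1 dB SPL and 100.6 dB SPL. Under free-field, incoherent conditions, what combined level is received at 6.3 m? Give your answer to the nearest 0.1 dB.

Combined at 1.2 m: 10·log₁₀(10^(99.1/10)+10^(100.6/10)) = 102.92 dB SPL.
Then apply −20·log₁₀(6.3/1.2) = -14.40 dB → 88.5 dB SPL.

88.5 dB SPL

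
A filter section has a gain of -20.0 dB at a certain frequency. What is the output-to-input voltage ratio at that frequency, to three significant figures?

0.100

Voltage ratio = 10^(dB/20).
10^(-20.0/20) = 10^(-1.000) = 0.100.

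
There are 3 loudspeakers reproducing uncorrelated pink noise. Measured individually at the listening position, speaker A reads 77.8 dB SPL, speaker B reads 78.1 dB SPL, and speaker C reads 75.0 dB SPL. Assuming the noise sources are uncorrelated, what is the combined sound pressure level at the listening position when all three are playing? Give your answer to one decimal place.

81.9 dB SPL

Incoherent sources sum as intensities:
L_total = 10·log₁₀(10^(77.8/10) + 10^(78.1/10) + 10^(75.0/10)) = 10·log₁₀(156400000) = 81.9 dB SPL.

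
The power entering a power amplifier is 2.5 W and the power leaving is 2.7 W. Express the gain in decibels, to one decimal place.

Power ratio → dB uses the 10·log₁₀ form:
10·log₁₀(2.7/2.5) = 10·log₁₀(1.080) = 0.3 dB.

0.3 dB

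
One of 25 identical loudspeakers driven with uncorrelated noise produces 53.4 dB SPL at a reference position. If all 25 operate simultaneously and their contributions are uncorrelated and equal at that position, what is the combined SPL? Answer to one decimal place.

67.4 dB SPL

25 equal incoherent sources raise the level by 10·log₁₀(25) = 13.98 dB.
L_total = 53.4 + 13.98 = 67.4 dB SPL.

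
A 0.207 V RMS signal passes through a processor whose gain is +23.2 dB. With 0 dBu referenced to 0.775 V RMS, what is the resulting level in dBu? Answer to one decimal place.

Input level: 20·log₁₀(0.207/0.775) = -11.47 dBu.
Output: -11.47 + 23.2 = +11.7 dBu.

+11.7 dBu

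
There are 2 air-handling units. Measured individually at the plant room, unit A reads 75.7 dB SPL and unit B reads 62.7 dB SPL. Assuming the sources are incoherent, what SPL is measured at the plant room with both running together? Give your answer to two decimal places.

Uncorrelated sources add in intensity (power), not in dB.
L_total = 10·log₁₀(10^(75.7/10) + 10^(62.7/10)) = 10·log₁₀(39020000) = 75.91 dB SPL.

75.91 dB SPL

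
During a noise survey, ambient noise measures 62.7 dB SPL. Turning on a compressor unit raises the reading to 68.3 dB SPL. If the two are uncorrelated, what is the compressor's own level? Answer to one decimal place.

Remove the background by subtracting linear intensities:
L_src = 10·log₁₀(10^(68.3/10) − 10^(62.7/10)) = 10·log₁₀(4899000) = 66.9 dB SPL.

66.9 dB SPL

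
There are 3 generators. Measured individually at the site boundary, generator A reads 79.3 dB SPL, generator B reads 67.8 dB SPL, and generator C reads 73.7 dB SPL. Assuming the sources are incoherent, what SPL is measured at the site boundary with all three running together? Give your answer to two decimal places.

Uncorrelated sources add in intensity (power), not in dB.
L_total = 10·log₁₀(10^(79.3/10) + 10^(67.8/10) + 10^(73.7/10)) = 10·log₁₀(114600000) = 80.59 dB SPL.

80.59 dB SPL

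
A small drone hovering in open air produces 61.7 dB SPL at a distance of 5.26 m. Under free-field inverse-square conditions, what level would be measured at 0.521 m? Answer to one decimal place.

81.8 dB SPL

Inverse-square spreading gives ΔL = −20·log₁₀(d₂/d₁).
ΔL = −20·log₁₀(0.521/5.26) = 20.08 dB, so L₂ = 61.7 + (20.08) = 81.8 dB SPL.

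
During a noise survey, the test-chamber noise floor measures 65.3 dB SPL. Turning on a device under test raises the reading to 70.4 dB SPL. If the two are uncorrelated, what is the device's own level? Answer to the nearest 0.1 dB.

Background correction is a power subtraction:
L_src = 10·log₁₀(10^(70.4/10) − 10^(65.3/10)) = 10·log₁₀(7576000) = 68.8 dB SPL.

68.8 dB SPL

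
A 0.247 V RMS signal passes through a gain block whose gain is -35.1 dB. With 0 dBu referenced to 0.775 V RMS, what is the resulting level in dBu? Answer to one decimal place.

-45.0 dBu

Input level: 20·log₁₀(0.247/0.775) = -9.93 dBu.
Output: -9.93 − 35.1 = -45.0 dBu.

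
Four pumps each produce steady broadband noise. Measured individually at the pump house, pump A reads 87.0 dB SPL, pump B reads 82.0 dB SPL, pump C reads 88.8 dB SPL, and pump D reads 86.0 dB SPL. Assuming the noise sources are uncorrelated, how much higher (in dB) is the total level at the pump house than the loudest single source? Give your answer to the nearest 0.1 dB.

3.8 dB

Uncorrelated sources add in intensity (power), not in dB.
L_total = 10·log₁₀(10^(87.0/10) + 10^(82.0/10) + 10^(88.8/10) + 10^(86.0/10)) = 92.59 dB SPL.
Excess over the loudest (88.8 dB): 92.59 − 88.8 = 3.8 dB.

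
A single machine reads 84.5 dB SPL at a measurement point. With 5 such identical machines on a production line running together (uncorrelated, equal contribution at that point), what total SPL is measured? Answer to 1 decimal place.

91.5 dB SPL

5 equal incoherent sources raise the level by 10·log₁₀(5) = 6.99 dB.
L_total = 84.5 + 6.99 = 91.5 dB SPL.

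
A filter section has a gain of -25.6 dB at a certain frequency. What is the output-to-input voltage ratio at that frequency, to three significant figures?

0.0525

Voltage ratio = 10^(dB/20).
10^(-25.6/20) = 10^(-1.280) = 0.0525.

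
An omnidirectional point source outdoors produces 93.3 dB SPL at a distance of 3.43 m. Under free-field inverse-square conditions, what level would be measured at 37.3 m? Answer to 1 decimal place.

72.6 dB SPL

For a point source in a free field, ΔL = −20·log₁₀(d₂/d₁).
ΔL = −20·log₁₀(37.3/3.43) = -20.73 dB, so L₂ = 93.3 + (-20.73) = 72.6 dB SPL.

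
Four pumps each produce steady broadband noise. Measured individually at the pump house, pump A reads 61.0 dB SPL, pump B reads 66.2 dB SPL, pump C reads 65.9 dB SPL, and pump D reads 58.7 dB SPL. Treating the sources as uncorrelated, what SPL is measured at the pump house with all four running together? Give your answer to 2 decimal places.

Add the sources as powers (linear), then convert back to dB:
L_total = 10·log₁₀(10^(61.0/10) + 10^(66.2/10) + 10^(65.9/10) + 10^(58.7/10)) = 10·log₁₀(10060000) = 70.03 dB SPL.

70.03 dB SPL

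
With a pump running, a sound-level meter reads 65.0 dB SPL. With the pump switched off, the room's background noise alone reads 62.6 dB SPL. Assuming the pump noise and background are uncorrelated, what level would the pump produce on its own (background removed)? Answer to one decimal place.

Remove the background by subtracting linear intensities:
L_src = 10·log₁₀(10^(65.0/10) − 10^(62.6/10)) = 10·log₁₀(1343000) = 61.3 dB SPL.

61.3 dB SPL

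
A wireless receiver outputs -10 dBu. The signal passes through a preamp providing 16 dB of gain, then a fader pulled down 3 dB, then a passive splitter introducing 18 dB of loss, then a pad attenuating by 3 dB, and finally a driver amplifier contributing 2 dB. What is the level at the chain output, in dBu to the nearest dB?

Gain stages sum in dB:
-10 + 16 − 3 − 18 − 3 + 2 = -16 dBu.

-16 dBu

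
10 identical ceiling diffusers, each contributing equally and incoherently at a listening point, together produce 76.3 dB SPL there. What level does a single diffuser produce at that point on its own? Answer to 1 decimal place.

10 equal incoherent sources add 10·log₁₀(10) = 10.00 dB over one source.
L_one = 76.3 − 10.00 = 66.3 dB SPL.

66.3 dB SPL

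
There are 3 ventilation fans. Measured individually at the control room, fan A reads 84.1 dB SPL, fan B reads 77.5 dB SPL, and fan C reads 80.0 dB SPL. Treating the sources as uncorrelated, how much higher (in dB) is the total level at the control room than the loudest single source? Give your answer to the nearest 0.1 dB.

2.1 dB

Incoherent sources sum as intensities:
L_total = 10·log₁₀(10^(84.1/10) + 10^(77.5/10) + 10^(80.0/10)) = 86.16 dB SPL.
Excess over the loudest (84.1 dB): 86.16 − 84.1 = 2.1 dB.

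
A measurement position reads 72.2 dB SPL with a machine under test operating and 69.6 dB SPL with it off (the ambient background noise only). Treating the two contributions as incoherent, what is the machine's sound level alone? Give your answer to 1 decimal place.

Background correction is a power subtraction:
L_src = 10·log₁₀(10^(72.2/10) − 10^(69.6/10)) = 10·log₁₀(7476000) = 68.7 dB SPL.

68.7 dB SPL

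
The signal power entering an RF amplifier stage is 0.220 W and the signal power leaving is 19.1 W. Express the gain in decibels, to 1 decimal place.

Power is a power quantity, so gain = 10·log₁₀(P_out/P_in).
10·log₁₀(19.1/0.220) = 10·log₁₀(86.82) = 19.4 dB.

19.4 dB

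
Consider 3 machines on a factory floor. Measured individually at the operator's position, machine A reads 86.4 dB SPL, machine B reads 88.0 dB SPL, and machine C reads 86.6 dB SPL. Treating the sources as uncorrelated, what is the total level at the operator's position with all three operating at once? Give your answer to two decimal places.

91.83 dB SPL

Incoherent sources sum as intensities:
L_total = 10·log₁₀(10^(86.4/10) + 10^(88.0/10) + 10^(86.6/10)) = 10·log₁₀(1525000000) = 91.83 dB SPL.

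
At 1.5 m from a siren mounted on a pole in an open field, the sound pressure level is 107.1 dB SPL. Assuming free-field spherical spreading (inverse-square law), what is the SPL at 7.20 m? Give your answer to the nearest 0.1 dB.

93.5 dB SPL

Inverse-square spreading gives ΔL = −20·log₁₀(d₂/d₁).
ΔL = −20·log₁₀(7.20/1.5) = -13.62 dB, so L₂ = 107.1 + (-13.62) = 93.5 dB SPL.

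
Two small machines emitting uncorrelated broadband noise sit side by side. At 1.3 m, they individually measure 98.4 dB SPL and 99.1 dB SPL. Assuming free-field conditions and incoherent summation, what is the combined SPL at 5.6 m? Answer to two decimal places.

89.09 dB SPL

Combined at 1.3 m: 10·log₁₀(10^(98.4/10)+10^(99.1/10)) = 101.774 dB SPL.
Then apply −20·log₁₀(5.6/1.3) = -12.685 dB → 89.09 dB SPL.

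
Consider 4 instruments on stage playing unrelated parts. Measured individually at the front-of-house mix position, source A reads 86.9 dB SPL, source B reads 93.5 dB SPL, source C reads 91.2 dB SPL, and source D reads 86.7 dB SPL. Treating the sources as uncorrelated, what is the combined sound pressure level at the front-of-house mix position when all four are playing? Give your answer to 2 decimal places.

96.55 dB SPL

Incoherent sources sum as intensities:
L_total = 10·log₁₀(10^(86.9/10) + 10^(93.5/10) + 10^(91.2/10) + 10^(86.7/10)) = 10·log₁₀(4514000000) = 96.55 dB SPL.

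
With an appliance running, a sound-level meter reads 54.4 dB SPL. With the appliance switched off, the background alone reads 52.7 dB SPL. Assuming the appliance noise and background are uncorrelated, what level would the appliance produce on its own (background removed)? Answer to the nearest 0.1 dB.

Background correction is a power subtraction:
L_src = 10·log₁₀(10^(54.4/10) − 10^(52.7/10)) = 10·log₁₀(89210) = 49.5 dB SPL.

49.5 dB SPL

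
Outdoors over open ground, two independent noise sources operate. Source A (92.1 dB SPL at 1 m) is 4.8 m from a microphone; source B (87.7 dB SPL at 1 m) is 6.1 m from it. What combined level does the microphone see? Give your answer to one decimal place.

79.4 dB SPL

At the listener: L_A = 92.1 − 20·log₁₀(4.8) = 78.48 dB; L_B = 87.7 − 20·log₁₀(6.1) = 71.99 dB.
Combined: 10·log₁₀(10^(78.48/10)+10^(71.99/10)) = 79.4 dB SPL.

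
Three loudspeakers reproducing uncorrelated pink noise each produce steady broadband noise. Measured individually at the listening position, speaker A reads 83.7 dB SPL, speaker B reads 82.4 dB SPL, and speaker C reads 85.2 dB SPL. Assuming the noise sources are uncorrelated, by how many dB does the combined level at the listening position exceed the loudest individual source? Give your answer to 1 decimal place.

3.5 dB

Uncorrelated sources add in intensity (power), not in dB.
L_total = 10·log₁₀(10^(83.7/10) + 10^(82.4/10) + 10^(85.2/10)) = 88.69 dB SPL.
Excess over the loudest (85.2 dB): 88.69 − 85.2 = 3.5 dB.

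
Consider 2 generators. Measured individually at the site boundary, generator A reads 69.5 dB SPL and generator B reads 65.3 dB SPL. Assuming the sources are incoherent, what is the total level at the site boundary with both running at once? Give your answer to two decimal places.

70.90 dB SPL

Uncorrelated sources add in intensity (power), not in dB.
L_total = 10·log₁₀(10^(69.5/10) + 10^(65.3/10)) = 10·log₁₀(12300000) = 70.90 dB SPL.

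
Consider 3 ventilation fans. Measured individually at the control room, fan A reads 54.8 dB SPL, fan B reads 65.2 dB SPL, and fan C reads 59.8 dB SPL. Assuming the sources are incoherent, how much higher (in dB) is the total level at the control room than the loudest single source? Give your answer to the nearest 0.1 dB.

Incoherent sources sum as intensities:
L_total = 10·log₁₀(10^(54.8/10) + 10^(65.2/10) + 10^(59.8/10)) = 66.60 dB SPL.
Excess over the loudest (65.2 dB): 66.60 − 65.2 = 1.4 dB.

1.4 dB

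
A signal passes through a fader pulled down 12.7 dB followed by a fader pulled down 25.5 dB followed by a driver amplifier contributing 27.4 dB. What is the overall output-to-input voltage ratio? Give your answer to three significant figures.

Net gain = (−12.7) + (−25.5) + 27.4 = -10.8 dB.
Voltage ratio = 10^(-10.8/20) = 0.288.

0.288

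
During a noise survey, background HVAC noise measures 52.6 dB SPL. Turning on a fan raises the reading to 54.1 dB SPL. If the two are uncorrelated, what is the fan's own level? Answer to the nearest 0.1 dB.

Remove the background by subtracting linear intensities:
L_src = 10·log₁₀(10^(54.1/10) − 10^(52.6/10)) = 10·log₁₀(75070) = 48.8 dB SPL.

48.8 dB SPL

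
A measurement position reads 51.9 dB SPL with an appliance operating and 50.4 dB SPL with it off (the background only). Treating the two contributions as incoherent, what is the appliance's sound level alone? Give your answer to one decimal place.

46.6 dB SPL

Subtract intensities: L_src = 10·log₁₀(10^(L_total/10) − 10^(L_bg/10)).
L_src = 10·log₁₀(10^(51.9/10) − 10^(50.4/10)) = 10·log₁₀(45230) = 46.6 dB SPL.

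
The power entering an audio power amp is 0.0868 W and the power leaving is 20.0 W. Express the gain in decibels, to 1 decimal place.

For a power ratio, dB = 10·log₁₀(P₂/P₁).
10·log₁₀(20.0/0.0868) = 10·log₁₀(230.4) = 23.6 dB.

23.6 dB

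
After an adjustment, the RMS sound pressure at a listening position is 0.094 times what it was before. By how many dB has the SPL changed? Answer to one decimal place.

Sound pressure is an amplitude quantity: ΔL = 20·log₁₀(p₂/p₁).
20·log₁₀(0.094) = -20.5 dB.

-20.5 dB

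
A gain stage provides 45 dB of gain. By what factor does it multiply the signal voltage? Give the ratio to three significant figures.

178

Voltage ratio = 10^(dB/20).
10^(45/20) = 10^(2.250) = 178.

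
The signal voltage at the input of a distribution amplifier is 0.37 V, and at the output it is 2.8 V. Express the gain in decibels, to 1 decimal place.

Voltage ratio → dB uses the 20·log₁₀ form:
20·log₁₀(2.8/0.37) = 20·log₁₀(7.568) = 17.6 dB.

17.6 dB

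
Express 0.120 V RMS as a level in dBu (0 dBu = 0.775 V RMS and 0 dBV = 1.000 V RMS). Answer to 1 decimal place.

dBu = 20·log₁₀(V / 0.775 V).
20·log₁₀(0.120/0.775) = -16.2 dBu.

-16.2 dBu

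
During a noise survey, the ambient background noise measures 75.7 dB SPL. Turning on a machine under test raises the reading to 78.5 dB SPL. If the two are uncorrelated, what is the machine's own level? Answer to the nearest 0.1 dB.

Remove the background by subtracting linear intensities:
L_src = 10·log₁₀(10^(78.5/10) − 10^(75.7/10)) = 10·log₁₀(33640000) = 75.3 dB SPL.

75.3 dB SPL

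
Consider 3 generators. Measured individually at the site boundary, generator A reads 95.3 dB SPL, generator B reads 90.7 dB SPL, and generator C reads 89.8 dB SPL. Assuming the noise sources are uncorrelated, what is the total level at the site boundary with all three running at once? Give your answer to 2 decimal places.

Add the sources as powers (linear), then convert back to dB:
L_total = 10·log₁₀(10^(95.3/10) + 10^(90.7/10) + 10^(89.8/10)) = 10·log₁₀(5518000000) = 97.42 dB SPL.

97.42 dB SPL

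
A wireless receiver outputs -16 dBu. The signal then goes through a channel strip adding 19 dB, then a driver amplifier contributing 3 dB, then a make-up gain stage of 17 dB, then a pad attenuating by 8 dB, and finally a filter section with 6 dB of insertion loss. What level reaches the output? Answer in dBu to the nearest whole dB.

Cascaded gains and losses add directly in dB.
-16 + 19 + 3 + 17 − 8 − 6 = +9 dBu.

+9 dBu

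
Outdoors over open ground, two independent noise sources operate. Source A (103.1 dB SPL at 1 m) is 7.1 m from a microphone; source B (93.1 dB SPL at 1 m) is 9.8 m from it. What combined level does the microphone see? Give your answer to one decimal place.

At the listener: L_A = 103.1 − 20·log₁₀(7.1) = 86.07 dB; L_B = 93.1 − 20·log₁₀(9.8) = 73.28 dB.
Combined: 10·log₁₀(10^(86.07/10)+10^(73.28/10)) = 86.3 dB SPL.

86.3 dB SPL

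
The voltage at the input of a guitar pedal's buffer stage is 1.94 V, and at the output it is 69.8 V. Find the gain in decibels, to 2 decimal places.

For a voltage ratio, dB = 20·log₁₀(V₂/V₁).
20·log₁₀(69.8/1.94) = 20·log₁₀(35.98) = 31.12 dB.

31.12 dB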